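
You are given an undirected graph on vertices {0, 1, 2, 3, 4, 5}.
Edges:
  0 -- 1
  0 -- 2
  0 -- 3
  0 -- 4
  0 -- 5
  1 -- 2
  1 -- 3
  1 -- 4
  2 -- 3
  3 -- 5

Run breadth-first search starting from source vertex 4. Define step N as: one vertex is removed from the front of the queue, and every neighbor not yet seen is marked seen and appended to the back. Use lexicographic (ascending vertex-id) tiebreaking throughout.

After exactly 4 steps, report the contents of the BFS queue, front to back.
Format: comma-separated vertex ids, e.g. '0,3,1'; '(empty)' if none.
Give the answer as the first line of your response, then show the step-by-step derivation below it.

3,5

step 1: dequeue 4; queue=[0,1]; order=4
step 2: dequeue 0; queue=[1,2,3,5]; order=4,0
step 3: dequeue 1; queue=[2,3,5]; order=4,0,1
step 4: dequeue 2; queue=[3,5]; order=4,0,1,2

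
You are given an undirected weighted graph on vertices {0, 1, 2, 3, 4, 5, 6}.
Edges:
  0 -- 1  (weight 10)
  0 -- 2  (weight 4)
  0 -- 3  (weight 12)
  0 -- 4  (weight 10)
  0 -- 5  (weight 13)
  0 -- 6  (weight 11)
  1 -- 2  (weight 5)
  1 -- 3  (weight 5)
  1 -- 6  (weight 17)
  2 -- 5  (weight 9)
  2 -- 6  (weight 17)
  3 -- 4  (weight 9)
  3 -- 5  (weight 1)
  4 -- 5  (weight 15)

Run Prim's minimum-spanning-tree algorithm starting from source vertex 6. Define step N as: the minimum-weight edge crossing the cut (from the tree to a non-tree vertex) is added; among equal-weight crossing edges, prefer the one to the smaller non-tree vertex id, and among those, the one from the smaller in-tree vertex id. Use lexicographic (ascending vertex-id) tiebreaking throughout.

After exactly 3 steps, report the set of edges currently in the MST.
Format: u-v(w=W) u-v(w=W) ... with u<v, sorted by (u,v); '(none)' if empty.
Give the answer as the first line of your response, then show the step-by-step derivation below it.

0-2(w=4) 0-6(w=11) 1-2(w=5)

step 1: add edge 0-6 (w=11); MST = {0-6(w=11)}
step 2: add edge 0-2 (w=4); MST = {0-2(w=4) 0-6(w=11)}
step 3: add edge 1-2 (w=5); MST = {0-2(w=4) 0-6(w=11) 1-2(w=5)}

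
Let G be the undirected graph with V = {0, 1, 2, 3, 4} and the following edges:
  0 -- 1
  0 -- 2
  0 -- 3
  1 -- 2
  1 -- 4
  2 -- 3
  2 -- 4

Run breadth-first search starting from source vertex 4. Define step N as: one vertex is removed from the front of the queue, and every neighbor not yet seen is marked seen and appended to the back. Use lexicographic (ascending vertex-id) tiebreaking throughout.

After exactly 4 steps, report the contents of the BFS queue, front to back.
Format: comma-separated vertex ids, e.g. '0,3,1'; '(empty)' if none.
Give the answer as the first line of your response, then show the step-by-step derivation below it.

3

step 1: dequeue 4; queue=[1,2]; order=4
step 2: dequeue 1; queue=[2,0]; order=4,1
step 3: dequeue 2; queue=[0,3]; order=4,1,2
step 4: dequeue 0; queue=[3]; order=4,1,2,0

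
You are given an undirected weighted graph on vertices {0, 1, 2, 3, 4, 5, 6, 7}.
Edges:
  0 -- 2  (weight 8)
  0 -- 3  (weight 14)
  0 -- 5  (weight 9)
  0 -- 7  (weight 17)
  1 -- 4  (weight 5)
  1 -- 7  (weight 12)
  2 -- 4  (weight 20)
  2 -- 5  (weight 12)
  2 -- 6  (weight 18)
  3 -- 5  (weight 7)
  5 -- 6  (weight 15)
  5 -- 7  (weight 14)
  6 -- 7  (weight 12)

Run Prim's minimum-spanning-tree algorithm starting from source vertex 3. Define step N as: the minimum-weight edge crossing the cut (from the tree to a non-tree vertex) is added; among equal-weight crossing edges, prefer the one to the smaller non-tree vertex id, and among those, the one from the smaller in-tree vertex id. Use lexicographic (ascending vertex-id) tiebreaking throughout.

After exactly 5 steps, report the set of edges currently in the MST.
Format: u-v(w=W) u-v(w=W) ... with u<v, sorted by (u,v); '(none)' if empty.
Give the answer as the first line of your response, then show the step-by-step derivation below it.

0-2(w=8) 0-5(w=9) 1-7(w=12) 3-5(w=7) 5-7(w=14)

step 1: add edge 3-5 (w=7); MST = {3-5(w=7)}
step 2: add edge 0-5 (w=9); MST = {0-5(w=9) 3-5(w=7)}
step 3: add edge 0-2 (w=8); MST = {0-2(w=8) 0-5(w=9) 3-5(w=7)}
step 4: add edge 5-7 (w=14); MST = {0-2(w=8) 0-5(w=9) 3-5(w=7) 5-7(w=14)}
step 5: add edge 1-7 (w=12); MST = {0-2(w=8) 0-5(w=9) 1-7(w=12) 3-5(w=7) 5-7(w=14)}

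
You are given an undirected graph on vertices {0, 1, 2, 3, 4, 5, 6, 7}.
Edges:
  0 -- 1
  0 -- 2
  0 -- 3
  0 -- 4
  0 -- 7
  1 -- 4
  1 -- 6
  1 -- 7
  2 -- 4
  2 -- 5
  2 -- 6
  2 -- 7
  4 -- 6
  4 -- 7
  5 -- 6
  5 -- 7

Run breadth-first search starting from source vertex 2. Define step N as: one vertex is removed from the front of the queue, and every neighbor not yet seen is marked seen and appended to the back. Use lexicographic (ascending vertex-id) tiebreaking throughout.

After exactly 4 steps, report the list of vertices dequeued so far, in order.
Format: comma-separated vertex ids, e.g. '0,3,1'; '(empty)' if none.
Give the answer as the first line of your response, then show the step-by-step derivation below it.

2,0,4,5

step 1: dequeue 2; queue=[0,4,5,6,7]; order=2
step 2: dequeue 0; queue=[4,5,6,7,1,3]; order=2,0
step 3: dequeue 4; queue=[5,6,7,1,3]; order=2,0,4
step 4: dequeue 5; queue=[6,7,1,3]; order=2,0,4,5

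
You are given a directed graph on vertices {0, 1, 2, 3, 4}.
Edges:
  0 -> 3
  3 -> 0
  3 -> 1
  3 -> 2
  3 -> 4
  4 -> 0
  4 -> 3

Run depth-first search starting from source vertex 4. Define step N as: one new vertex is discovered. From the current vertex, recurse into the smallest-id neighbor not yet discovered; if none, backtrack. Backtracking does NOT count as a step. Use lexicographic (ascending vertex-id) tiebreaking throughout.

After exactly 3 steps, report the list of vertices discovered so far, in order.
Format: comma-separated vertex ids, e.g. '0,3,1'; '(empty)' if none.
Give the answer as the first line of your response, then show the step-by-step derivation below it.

4,0,3

step 1: discover 4; path=4; order=4
step 2: discover 0; path=4>0; order=4,0
step 3: discover 3; path=4>0>3; order=4,0,3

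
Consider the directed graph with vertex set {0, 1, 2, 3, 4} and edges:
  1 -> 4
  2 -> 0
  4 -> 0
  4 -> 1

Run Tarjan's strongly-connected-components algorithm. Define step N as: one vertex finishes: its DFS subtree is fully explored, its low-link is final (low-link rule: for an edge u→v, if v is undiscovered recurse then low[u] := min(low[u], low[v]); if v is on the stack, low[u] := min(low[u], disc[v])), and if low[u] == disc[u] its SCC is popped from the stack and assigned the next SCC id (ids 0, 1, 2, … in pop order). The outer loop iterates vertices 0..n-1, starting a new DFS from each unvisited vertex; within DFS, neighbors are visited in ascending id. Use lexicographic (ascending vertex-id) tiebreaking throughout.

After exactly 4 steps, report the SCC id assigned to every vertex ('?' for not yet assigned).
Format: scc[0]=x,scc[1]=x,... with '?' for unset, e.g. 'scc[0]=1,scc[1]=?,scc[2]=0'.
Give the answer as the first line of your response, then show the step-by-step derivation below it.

scc[0]=0,scc[1]=1,scc[2]=2,scc[3]=?,scc[4]=1

step 1: low=(low[0]=0,low[1]=?,low[2]=?,low[3]=?,low[4]=?); scc=(scc[0]=0,scc[1]=?,scc[2]=?,scc[3]=?,scc[4]=?)
step 2: low=(low[0]=0,low[1]=1,low[2]=?,low[3]=?,low[4]=1); scc=(scc[0]=0,scc[1]=?,scc[2]=?,scc[3]=?,scc[4]=?)
step 3: low=(low[0]=0,low[1]=1,low[2]=?,low[3]=?,low[4]=1); scc=(scc[0]=0,scc[1]=1,scc[2]=?,scc[3]=?,scc[4]=1)
step 4: low=(low[0]=0,low[1]=1,low[2]=3,low[3]=?,low[4]=1); scc=(scc[0]=0,scc[1]=1,scc[2]=2,scc[3]=?,scc[4]=1)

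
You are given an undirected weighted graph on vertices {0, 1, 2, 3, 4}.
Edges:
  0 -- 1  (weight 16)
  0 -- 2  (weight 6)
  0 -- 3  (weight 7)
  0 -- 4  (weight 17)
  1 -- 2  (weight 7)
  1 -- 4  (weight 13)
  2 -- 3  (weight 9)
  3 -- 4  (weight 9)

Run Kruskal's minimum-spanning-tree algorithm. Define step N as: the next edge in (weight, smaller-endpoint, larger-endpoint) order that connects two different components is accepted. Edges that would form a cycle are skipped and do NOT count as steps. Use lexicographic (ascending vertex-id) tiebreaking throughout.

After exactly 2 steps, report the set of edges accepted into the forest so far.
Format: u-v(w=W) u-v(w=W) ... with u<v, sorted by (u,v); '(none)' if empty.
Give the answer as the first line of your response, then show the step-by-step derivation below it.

0-2(w=6) 0-3(w=7)

step 1: add edge 0-2 (w=6); MST = {0-2(w=6)}
step 2: add edge 0-3 (w=7); MST = {0-2(w=6) 0-3(w=7)}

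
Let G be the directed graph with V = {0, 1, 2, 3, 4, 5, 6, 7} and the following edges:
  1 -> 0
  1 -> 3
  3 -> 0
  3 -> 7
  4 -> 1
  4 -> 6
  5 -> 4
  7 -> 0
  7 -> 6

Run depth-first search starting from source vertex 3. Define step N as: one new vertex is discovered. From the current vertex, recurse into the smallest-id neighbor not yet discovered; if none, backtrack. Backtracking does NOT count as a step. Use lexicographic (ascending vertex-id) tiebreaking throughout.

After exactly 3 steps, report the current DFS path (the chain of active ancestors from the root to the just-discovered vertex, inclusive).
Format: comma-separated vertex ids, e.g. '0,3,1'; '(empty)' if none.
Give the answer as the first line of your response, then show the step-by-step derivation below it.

3,7

step 1: discover 3; path=3; order=3
step 2: discover 0; path=3>0; order=3,0
step 3: discover 7; path=3>7; order=3,0,7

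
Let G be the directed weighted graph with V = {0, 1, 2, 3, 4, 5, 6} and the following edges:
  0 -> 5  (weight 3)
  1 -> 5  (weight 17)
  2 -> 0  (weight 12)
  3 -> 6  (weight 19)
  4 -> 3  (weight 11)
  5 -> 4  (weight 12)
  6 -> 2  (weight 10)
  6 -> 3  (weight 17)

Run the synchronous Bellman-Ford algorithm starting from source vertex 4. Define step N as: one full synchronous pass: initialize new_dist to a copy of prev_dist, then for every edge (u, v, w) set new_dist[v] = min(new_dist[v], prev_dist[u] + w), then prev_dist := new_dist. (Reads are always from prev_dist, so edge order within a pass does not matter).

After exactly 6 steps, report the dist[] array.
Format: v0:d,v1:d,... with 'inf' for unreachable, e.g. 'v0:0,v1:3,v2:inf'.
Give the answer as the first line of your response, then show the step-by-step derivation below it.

v0:52,v1:inf,v2:40,v3:11,v4:0,v5:55,v6:30

step 1: dist = v0:inf,v1:inf,v2:inf,v3:11,v4:0,v5:inf,v6:inf
step 2: dist = v0:inf,v1:inf,v2:inf,v3:11,v4:0,v5:inf,v6:30
step 3: dist = v0:inf,v1:inf,v2:40,v3:11,v4:0,v5:inf,v6:30
step 4: dist = v0:52,v1:inf,v2:40,v3:11,v4:0,v5:inf,v6:30
step 5: dist = v0:52,v1:inf,v2:40,v3:11,v4:0,v5:55,v6:30
step 6: dist = v0:52,v1:inf,v2:40,v3:11,v4:0,v5:55,v6:30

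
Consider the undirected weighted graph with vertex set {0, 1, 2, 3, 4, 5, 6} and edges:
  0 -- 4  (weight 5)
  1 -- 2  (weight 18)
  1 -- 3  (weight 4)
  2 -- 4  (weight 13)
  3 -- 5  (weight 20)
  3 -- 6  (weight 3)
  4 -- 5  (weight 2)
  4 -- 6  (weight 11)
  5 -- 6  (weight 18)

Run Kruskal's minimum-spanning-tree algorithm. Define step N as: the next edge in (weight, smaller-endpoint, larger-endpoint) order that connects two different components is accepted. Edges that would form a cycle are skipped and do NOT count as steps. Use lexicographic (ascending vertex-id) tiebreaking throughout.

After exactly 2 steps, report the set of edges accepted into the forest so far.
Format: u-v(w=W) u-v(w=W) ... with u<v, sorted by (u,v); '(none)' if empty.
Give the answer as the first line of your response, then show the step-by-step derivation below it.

3-6(w=3) 4-5(w=2)

step 1: add edge 4-5 (w=2); MST = {4-5(w=2)}
step 2: add edge 3-6 (w=3); MST = {3-6(w=3) 4-5(w=2)}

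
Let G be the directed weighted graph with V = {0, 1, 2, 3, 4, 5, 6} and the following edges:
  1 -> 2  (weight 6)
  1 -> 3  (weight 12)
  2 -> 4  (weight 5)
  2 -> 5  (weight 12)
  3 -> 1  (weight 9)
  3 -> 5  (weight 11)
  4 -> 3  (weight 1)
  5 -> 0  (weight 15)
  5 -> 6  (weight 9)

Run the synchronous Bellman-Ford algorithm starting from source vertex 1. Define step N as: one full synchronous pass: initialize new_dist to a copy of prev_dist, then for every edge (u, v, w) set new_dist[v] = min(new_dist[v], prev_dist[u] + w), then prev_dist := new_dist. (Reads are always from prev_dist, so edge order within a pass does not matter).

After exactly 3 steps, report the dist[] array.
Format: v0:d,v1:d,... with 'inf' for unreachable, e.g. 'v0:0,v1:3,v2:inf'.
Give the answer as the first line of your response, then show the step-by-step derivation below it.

v0:33,v1:0,v2:6,v3:12,v4:11,v5:18,v6:27

step 1: dist = v0:inf,v1:0,v2:6,v3:12,v4:inf,v5:inf,v6:inf
step 2: dist = v0:inf,v1:0,v2:6,v3:12,v4:11,v5:18,v6:inf
step 3: dist = v0:33,v1:0,v2:6,v3:12,v4:11,v5:18,v6:27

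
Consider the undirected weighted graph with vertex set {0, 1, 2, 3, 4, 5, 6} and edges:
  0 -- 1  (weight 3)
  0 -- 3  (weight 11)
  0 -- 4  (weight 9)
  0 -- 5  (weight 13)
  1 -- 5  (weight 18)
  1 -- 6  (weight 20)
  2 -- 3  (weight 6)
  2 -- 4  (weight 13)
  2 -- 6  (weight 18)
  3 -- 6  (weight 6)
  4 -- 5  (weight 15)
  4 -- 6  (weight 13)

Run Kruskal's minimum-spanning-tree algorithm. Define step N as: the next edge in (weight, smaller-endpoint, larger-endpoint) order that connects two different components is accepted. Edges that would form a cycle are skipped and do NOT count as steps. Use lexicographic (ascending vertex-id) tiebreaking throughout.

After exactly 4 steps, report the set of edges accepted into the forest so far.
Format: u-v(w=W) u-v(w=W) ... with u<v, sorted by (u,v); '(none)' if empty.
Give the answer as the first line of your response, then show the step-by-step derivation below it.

0-1(w=3) 0-4(w=9) 2-3(w=6) 3-6(w=6)

step 1: add edge 0-1 (w=3); MST = {0-1(w=3)}
step 2: add edge 2-3 (w=6); MST = {0-1(w=3) 2-3(w=6)}
step 3: add edge 3-6 (w=6); MST = {0-1(w=3) 2-3(w=6) 3-6(w=6)}
step 4: add edge 0-4 (w=9); MST = {0-1(w=3) 0-4(w=9) 2-3(w=6) 3-6(w=6)}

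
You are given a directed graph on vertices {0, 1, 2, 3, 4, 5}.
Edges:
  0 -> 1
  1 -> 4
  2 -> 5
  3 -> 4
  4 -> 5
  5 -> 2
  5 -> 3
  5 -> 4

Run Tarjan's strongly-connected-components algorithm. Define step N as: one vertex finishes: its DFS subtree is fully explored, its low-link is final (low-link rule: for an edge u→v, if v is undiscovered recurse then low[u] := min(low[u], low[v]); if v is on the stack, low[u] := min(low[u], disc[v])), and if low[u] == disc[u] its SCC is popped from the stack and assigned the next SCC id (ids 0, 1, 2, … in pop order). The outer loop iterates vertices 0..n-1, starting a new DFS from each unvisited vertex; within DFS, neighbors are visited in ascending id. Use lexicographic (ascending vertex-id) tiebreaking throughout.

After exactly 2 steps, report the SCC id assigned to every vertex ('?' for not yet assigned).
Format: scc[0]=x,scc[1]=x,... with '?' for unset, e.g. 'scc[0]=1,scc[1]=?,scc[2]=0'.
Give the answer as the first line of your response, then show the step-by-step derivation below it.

scc[0]=?,scc[1]=?,scc[2]=?,scc[3]=?,scc[4]=?,scc[5]=?

step 1: low=(low[0]=0,low[1]=1,low[2]=3,low[3]=?,low[4]=2,low[5]=3); scc=(scc[0]=?,scc[1]=?,scc[2]=?,scc[3]=?,scc[4]=?,scc[5]=?)
step 2: low=(low[0]=0,low[1]=1,low[2]=3,low[3]=2,low[4]=2,low[5]=3); scc=(scc[0]=?,scc[1]=?,scc[2]=?,scc[3]=?,scc[4]=?,scc[5]=?)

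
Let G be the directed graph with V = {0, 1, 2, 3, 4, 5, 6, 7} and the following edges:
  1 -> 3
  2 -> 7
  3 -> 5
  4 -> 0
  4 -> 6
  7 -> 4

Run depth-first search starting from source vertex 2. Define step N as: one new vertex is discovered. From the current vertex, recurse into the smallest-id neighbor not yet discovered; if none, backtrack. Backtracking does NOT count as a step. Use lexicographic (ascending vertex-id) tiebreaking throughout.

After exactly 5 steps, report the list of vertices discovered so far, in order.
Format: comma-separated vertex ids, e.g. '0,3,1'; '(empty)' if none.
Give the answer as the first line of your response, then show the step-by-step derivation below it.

2,7,4,0,6

step 1: discover 2; path=2; order=2
step 2: discover 7; path=2>7; order=2,7
step 3: discover 4; path=2>7>4; order=2,7,4
step 4: discover 0; path=2>7>4>0; order=2,7,4,0
step 5: discover 6; path=2>7>4>6; order=2,7,4,0,6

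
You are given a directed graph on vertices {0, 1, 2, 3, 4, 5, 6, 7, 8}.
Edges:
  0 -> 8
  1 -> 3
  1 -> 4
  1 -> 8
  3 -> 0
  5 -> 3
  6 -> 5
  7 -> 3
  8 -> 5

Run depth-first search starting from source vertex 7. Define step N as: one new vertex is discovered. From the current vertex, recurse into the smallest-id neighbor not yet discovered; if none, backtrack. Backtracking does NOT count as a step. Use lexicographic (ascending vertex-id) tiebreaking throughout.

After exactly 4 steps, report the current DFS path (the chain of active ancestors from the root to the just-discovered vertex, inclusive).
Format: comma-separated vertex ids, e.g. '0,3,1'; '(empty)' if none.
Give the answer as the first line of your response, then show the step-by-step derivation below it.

7,3,0,8

step 1: discover 7; path=7; order=7
step 2: discover 3; path=7>3; order=7,3
step 3: discover 0; path=7>3>0; order=7,3,0
step 4: discover 8; path=7>3>0>8; order=7,3,0,8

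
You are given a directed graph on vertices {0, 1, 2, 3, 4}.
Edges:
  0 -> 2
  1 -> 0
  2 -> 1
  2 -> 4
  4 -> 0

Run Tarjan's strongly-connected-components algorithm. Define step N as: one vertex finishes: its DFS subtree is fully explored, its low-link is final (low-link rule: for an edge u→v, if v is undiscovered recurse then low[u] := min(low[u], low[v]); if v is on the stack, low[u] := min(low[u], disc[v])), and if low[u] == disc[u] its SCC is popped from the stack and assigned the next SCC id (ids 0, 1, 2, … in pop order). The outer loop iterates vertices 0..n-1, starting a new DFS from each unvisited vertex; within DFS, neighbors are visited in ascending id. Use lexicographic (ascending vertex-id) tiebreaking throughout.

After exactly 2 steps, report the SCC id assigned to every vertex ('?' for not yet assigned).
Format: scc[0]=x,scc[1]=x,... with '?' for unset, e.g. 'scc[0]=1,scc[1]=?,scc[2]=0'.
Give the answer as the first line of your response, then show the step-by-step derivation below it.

scc[0]=?,scc[1]=?,scc[2]=?,scc[3]=?,scc[4]=?

step 1: low=(low[0]=0,low[1]=0,low[2]=1,low[3]=?,low[4]=?); scc=(scc[0]=?,scc[1]=?,scc[2]=?,scc[3]=?,scc[4]=?)
step 2: low=(low[0]=0,low[1]=0,low[2]=0,low[3]=?,low[4]=0); scc=(scc[0]=?,scc[1]=?,scc[2]=?,scc[3]=?,scc[4]=?)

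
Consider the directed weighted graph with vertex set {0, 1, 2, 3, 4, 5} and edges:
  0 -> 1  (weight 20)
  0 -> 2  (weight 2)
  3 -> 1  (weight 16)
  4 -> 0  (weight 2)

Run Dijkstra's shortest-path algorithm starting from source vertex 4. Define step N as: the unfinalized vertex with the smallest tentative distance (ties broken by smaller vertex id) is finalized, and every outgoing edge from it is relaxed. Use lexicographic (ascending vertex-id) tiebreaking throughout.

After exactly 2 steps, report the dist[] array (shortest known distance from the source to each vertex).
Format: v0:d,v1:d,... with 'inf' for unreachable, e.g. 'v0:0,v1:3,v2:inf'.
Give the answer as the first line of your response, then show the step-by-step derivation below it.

v0:2,v1:22,v2:4,v3:inf,v4:0,v5:inf

step 1: dist = v0:2,v1:inf,v2:inf,v3:inf,v4:0,v5:inf
step 2: dist = v0:2,v1:22,v2:4,v3:inf,v4:0,v5:inf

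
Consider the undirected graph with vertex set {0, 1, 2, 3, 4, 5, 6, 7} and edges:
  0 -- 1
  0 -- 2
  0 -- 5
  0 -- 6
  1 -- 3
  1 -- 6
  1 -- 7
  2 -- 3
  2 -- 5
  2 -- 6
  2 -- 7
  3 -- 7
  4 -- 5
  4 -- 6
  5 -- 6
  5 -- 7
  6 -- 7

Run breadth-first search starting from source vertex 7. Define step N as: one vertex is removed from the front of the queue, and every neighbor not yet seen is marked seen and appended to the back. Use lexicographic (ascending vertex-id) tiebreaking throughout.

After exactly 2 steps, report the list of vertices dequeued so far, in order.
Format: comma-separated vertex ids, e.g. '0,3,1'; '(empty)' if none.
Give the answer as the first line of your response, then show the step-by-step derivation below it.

7,1

step 1: dequeue 7; queue=[1,2,3,5,6]; order=7
step 2: dequeue 1; queue=[2,3,5,6,0]; order=7,1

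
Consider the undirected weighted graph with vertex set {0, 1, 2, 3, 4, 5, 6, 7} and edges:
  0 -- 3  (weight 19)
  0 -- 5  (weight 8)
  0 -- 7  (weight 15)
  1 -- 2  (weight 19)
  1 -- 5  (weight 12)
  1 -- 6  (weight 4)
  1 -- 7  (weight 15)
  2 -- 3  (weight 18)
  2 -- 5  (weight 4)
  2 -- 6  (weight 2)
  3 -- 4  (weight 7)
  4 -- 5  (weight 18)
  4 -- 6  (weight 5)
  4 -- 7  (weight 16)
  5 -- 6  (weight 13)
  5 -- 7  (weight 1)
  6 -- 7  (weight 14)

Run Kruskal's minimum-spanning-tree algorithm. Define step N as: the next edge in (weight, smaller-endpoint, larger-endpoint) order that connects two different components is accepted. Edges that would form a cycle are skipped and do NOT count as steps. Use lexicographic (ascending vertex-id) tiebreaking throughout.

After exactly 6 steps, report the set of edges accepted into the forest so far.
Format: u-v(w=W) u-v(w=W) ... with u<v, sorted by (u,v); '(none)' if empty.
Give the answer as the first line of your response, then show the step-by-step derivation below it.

1-6(w=4) 2-5(w=4) 2-6(w=2) 3-4(w=7) 4-6(w=5) 5-7(w=1)

step 1: add edge 5-7 (w=1); MST = {5-7(w=1)}
step 2: add edge 2-6 (w=2); MST = {2-6(w=2) 5-7(w=1)}
step 3: add edge 1-6 (w=4); MST = {1-6(w=4) 2-6(w=2) 5-7(w=1)}
step 4: add edge 2-5 (w=4); MST = {1-6(w=4) 2-5(w=4) 2-6(w=2) 5-7(w=1)}
step 5: add edge 4-6 (w=5); MST = {1-6(w=4) 2-5(w=4) 2-6(w=2) 4-6(w=5) 5-7(w=1)}
step 6: add edge 3-4 (w=7); MST = {1-6(w=4) 2-5(w=4) 2-6(w=2) 3-4(w=7) 4-6(w=5) 5-7(w=1)}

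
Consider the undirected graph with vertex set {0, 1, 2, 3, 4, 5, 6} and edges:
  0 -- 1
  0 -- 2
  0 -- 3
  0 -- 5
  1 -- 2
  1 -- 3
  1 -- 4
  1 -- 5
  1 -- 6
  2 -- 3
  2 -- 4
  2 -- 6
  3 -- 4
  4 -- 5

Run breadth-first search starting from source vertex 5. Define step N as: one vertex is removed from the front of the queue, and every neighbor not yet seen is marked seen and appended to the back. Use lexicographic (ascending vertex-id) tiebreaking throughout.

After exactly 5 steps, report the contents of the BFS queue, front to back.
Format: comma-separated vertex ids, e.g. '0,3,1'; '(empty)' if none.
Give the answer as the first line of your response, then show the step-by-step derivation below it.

3,6

step 1: dequeue 5; queue=[0,1,4]; order=5
step 2: dequeue 0; queue=[1,4,2,3]; order=5,0
step 3: dequeue 1; queue=[4,2,3,6]; order=5,0,1
step 4: dequeue 4; queue=[2,3,6]; order=5,0,1,4
step 5: dequeue 2; queue=[3,6]; order=5,0,1,4,2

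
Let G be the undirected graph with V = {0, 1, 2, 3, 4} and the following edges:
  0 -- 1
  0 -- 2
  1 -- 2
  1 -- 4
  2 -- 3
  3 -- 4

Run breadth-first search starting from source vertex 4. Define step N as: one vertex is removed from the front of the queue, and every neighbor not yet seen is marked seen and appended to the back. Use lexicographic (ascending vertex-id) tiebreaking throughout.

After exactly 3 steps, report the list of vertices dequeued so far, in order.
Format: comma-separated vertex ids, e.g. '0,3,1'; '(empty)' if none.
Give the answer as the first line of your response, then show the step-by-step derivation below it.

4,1,3

step 1: dequeue 4; queue=[1,3]; order=4
step 2: dequeue 1; queue=[3,0,2]; order=4,1
step 3: dequeue 3; queue=[0,2]; order=4,1,3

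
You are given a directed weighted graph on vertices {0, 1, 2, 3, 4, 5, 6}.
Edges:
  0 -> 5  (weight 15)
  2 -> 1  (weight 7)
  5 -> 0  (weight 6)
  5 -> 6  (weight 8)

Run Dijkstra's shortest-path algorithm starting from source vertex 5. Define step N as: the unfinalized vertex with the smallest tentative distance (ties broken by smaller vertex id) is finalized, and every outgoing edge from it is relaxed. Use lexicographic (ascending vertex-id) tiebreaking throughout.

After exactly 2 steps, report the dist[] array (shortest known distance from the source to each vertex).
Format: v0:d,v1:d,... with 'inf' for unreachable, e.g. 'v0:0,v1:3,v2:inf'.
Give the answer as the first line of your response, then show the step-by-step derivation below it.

v0:6,v1:inf,v2:inf,v3:inf,v4:inf,v5:0,v6:8

step 1: dist = v0:6,v1:inf,v2:inf,v3:inf,v4:inf,v5:0,v6:8
step 2: dist = v0:6,v1:inf,v2:inf,v3:inf,v4:inf,v5:0,v6:8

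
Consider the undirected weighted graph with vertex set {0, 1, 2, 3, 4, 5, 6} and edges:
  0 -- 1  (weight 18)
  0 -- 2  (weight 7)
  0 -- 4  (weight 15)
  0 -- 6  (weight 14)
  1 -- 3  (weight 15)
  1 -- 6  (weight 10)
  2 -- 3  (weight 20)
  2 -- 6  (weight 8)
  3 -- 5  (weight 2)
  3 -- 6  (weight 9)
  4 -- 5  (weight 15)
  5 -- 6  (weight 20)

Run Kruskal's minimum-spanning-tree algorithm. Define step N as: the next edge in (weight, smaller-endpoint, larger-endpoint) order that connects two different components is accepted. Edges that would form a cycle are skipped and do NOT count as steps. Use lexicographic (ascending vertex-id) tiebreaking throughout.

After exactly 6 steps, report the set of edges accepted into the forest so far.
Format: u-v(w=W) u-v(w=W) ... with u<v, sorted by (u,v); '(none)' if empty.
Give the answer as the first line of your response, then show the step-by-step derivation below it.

0-2(w=7) 0-4(w=15) 1-6(w=10) 2-6(w=8) 3-5(w=2) 3-6(w=9)

step 1: add edge 3-5 (w=2); MST = {3-5(w=2)}
step 2: add edge 0-2 (w=7); MST = {0-2(w=7) 3-5(w=2)}
step 3: add edge 2-6 (w=8); MST = {0-2(w=7) 2-6(w=8) 3-5(w=2)}
step 4: add edge 3-6 (w=9); MST = {0-2(w=7) 2-6(w=8) 3-5(w=2) 3-6(w=9)}
step 5: add edge 1-6 (w=10); MST = {0-2(w=7) 1-6(w=10) 2-6(w=8) 3-5(w=2) 3-6(w=9)}
step 6: add edge 0-4 (w=15); MST = {0-2(w=7) 0-4(w=15) 1-6(w=10) 2-6(w=8) 3-5(w=2) 3-6(w=9)}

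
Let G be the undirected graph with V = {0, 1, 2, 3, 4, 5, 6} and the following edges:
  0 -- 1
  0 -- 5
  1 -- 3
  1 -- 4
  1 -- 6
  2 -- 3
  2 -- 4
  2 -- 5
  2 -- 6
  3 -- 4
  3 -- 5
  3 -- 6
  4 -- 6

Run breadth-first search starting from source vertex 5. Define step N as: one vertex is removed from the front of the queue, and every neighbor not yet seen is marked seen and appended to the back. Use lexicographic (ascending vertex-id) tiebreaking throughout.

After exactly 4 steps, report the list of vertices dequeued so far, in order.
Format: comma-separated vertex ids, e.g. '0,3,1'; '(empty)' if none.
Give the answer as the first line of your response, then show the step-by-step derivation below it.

5,0,2,3

step 1: dequeue 5; queue=[0,2,3]; order=5
step 2: dequeue 0; queue=[2,3,1]; order=5,0
step 3: dequeue 2; queue=[3,1,4,6]; order=5,0,2
step 4: dequeue 3; queue=[1,4,6]; order=5,0,2,3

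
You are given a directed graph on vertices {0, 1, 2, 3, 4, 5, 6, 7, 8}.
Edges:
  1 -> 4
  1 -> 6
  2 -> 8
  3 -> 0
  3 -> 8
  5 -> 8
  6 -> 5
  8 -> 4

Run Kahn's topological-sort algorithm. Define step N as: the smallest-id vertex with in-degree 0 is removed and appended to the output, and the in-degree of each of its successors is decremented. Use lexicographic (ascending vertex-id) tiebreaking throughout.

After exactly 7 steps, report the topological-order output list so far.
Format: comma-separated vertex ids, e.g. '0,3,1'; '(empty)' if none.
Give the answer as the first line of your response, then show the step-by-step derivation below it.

1,2,3,0,6,5,7

step 1: output 1; order=[1]; indeg=(1,0,0,0,1,1,0,0,3)
step 2: output 2; order=[1,2]; indeg=(1,0,0,0,1,1,0,0,2)
step 3: output 3; order=[1,2,3]; indeg=(0,0,0,0,1,1,0,0,1)
step 4: output 0; order=[1,2,3,0]; indeg=(0,0,0,0,1,1,0,0,1)
step 5: output 6; order=[1,2,3,0,6]; indeg=(0,0,0,0,1,0,0,0,1)
step 6: output 5; order=[1,2,3,0,6,5]; indeg=(0,0,0,0,1,0,0,0,0)
step 7: output 7; order=[1,2,3,0,6,5,7]; indeg=(0,0,0,0,1,0,0,0,0)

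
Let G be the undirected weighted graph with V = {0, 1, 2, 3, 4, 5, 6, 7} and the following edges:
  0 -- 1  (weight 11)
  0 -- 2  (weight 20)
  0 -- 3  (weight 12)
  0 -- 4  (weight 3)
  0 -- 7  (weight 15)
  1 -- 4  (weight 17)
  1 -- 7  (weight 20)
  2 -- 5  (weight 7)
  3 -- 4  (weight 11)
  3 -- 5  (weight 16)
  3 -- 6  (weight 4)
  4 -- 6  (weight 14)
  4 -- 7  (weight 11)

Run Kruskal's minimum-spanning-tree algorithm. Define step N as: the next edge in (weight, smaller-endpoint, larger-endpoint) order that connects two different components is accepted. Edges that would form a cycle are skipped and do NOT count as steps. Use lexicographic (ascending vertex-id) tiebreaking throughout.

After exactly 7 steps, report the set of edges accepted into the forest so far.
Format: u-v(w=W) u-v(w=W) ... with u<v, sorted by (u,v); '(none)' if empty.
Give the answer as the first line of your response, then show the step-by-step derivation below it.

0-1(w=11) 0-4(w=3) 2-5(w=7) 3-4(w=11) 3-5(w=16) 3-6(w=4) 4-7(w=11)

step 1: add edge 0-4 (w=3); MST = {0-4(w=3)}
step 2: add edge 3-6 (w=4); MST = {0-4(w=3) 3-6(w=4)}
step 3: add edge 2-5 (w=7); MST = {0-4(w=3) 2-5(w=7) 3-6(w=4)}
step 4: add edge 0-1 (w=11); MST = {0-1(w=11) 0-4(w=3) 2-5(w=7) 3-6(w=4)}
step 5: add edge 3-4 (w=11); MST = {0-1(w=11) 0-4(w=3) 2-5(w=7) 3-4(w=11) 3-6(w=4)}
step 6: add edge 4-7 (w=11); MST = {0-1(w=11) 0-4(w=3) 2-5(w=7) 3-4(w=11) 3-6(w=4) 4-7(w=11)}
step 7: add edge 3-5 (w=16); MST = {0-1(w=11) 0-4(w=3) 2-5(w=7) 3-4(w=11) 3-5(w=16) 3-6(w=4) 4-7(w=11)}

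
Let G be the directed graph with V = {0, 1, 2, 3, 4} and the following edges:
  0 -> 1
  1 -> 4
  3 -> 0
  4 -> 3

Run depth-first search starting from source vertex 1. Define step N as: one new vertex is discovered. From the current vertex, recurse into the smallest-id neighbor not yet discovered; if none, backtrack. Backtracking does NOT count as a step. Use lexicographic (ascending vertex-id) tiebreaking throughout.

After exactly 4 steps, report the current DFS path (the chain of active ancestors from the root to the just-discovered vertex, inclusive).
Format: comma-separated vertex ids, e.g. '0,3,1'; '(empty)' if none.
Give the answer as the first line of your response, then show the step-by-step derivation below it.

1,4,3,0

step 1: discover 1; path=1; order=1
step 2: discover 4; path=1>4; order=1,4
step 3: discover 3; path=1>4>3; order=1,4,3
step 4: discover 0; path=1>4>3>0; order=1,4,3,0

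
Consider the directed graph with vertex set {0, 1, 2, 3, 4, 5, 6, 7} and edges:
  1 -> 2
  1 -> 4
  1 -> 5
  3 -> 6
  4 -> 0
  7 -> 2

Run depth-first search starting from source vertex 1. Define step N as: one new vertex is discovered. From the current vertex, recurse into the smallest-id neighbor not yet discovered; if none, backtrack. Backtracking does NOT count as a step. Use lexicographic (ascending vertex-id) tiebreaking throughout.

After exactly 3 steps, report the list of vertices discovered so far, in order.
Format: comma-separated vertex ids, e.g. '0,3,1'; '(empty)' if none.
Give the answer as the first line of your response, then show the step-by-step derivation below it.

1,2,4

step 1: discover 1; path=1; order=1
step 2: discover 2; path=1>2; order=1,2
step 3: discover 4; path=1>4; order=1,2,4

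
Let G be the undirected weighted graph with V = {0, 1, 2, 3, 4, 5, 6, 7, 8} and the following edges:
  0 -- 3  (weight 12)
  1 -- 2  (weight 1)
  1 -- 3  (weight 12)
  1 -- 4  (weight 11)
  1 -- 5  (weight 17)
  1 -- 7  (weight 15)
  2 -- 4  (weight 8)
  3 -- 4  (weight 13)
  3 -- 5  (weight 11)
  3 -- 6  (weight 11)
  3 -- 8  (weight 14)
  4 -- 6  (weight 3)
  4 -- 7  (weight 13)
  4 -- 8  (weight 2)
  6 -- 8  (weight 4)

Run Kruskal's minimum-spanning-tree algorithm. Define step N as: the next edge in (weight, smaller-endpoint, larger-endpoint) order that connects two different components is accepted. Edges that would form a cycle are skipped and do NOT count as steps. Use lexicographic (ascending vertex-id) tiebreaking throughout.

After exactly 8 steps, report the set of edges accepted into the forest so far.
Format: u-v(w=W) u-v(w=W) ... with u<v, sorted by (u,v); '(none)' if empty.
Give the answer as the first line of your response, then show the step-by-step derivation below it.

0-3(w=12) 1-2(w=1) 2-4(w=8) 3-5(w=11) 3-6(w=11) 4-6(w=3) 4-7(w=13) 4-8(w=2)

step 1: add edge 1-2 (w=1); MST = {1-2(w=1)}
step 2: add edge 4-8 (w=2); MST = {1-2(w=1) 4-8(w=2)}
step 3: add edge 4-6 (w=3); MST = {1-2(w=1) 4-6(w=3) 4-8(w=2)}
step 4: add edge 2-4 (w=8); MST = {1-2(w=1) 2-4(w=8) 4-6(w=3) 4-8(w=2)}
step 5: add edge 3-5 (w=11); MST = {1-2(w=1) 2-4(w=8) 3-5(w=11) 4-6(w=3) 4-8(w=2)}
step 6: add edge 3-6 (w=11); MST = {1-2(w=1) 2-4(w=8) 3-5(w=11) 3-6(w=11) 4-6(w=3) 4-8(w=2)}
step 7: add edge 0-3 (w=12); MST = {0-3(w=12) 1-2(w=1) 2-4(w=8) 3-5(w=11) 3-6(w=11) 4-6(w=3) 4-8(w=2)}
step 8: add edge 4-7 (w=13); MST = {0-3(w=12) 1-2(w=1) 2-4(w=8) 3-5(w=11) 3-6(w=11) 4-6(w=3) 4-7(w=13) 4-8(w=2)}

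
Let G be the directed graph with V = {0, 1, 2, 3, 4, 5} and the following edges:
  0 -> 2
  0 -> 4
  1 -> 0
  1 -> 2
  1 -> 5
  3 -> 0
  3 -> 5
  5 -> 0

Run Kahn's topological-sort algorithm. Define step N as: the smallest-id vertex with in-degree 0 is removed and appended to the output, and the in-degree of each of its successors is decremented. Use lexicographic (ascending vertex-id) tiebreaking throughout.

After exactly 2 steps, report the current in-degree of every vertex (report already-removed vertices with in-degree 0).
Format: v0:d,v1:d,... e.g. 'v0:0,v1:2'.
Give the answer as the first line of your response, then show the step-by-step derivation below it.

v0:1,v1:0,v2:1,v3:0,v4:1,v5:0

step 1: output 1; order=[1]; indeg=(2,0,1,0,1,1)
step 2: output 3; order=[1,3]; indeg=(1,0,1,0,1,0)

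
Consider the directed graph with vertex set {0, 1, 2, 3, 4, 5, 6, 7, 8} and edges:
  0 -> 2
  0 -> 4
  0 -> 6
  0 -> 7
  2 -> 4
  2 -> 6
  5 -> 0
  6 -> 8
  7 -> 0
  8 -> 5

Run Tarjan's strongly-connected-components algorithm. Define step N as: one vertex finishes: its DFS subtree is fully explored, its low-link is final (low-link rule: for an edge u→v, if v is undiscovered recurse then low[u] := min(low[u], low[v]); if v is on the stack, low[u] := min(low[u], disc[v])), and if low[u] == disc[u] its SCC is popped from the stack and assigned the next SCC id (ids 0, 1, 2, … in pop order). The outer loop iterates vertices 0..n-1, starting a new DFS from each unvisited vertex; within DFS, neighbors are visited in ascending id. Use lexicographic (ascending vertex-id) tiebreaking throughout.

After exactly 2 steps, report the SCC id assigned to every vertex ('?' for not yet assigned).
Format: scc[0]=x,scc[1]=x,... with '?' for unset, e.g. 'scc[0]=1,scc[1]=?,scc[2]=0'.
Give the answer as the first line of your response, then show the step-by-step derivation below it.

scc[0]=?,scc[1]=?,scc[2]=?,scc[3]=?,scc[4]=0,scc[5]=?,scc[6]=?,scc[7]=?,scc[8]=?

step 1: low=(low[0]=0,low[1]=?,low[2]=1,low[3]=?,low[4]=2,low[5]=?,low[6]=?,low[7]=?,low[8]=?); scc=(scc[0]=?,scc[1]=?,scc[2]=?,scc[3]=?,scc[4]=0,scc[5]=?,scc[6]=?,scc[7]=?,scc[8]=?)
step 2: low=(low[0]=0,low[1]=?,low[2]=1,low[3]=?,low[4]=2,low[5]=0,low[6]=3,low[7]=?,low[8]=4); scc=(scc[0]=?,scc[1]=?,scc[2]=?,scc[3]=?,scc[4]=0,scc[5]=?,scc[6]=?,scc[7]=?,scc[8]=?)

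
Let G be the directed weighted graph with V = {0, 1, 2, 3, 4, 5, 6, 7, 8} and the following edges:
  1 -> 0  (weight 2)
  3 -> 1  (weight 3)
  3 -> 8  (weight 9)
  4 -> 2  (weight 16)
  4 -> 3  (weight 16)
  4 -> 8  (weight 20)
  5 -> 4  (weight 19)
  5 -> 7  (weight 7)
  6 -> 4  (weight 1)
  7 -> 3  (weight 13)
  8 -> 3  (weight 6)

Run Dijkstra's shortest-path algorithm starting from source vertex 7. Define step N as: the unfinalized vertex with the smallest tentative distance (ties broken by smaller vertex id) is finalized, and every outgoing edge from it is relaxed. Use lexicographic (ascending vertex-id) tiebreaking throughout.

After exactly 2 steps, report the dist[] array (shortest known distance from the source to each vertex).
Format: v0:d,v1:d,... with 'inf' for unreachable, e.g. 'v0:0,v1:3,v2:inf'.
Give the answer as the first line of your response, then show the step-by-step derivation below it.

v0:inf,v1:16,v2:inf,v3:13,v4:inf,v5:inf,v6:inf,v7:0,v8:22

step 1: dist = v0:inf,v1:inf,v2:inf,v3:13,v4:inf,v5:inf,v6:inf,v7:0,v8:inf
step 2: dist = v0:inf,v1:16,v2:inf,v3:13,v4:inf,v5:inf,v6:inf,v7:0,v8:22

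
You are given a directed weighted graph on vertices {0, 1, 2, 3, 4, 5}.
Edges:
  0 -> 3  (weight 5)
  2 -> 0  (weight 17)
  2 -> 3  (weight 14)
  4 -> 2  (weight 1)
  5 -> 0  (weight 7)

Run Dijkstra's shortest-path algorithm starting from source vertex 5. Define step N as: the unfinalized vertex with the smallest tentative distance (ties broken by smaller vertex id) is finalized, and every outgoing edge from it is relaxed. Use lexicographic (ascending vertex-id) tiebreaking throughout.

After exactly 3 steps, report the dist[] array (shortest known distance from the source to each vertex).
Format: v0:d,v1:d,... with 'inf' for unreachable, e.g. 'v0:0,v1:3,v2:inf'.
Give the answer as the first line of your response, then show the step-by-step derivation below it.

v0:7,v1:inf,v2:inf,v3:12,v4:inf,v5:0

step 1: dist = v0:7,v1:inf,v2:inf,v3:inf,v4:inf,v5:0
step 2: dist = v0:7,v1:inf,v2:inf,v3:12,v4:inf,v5:0
step 3: dist = v0:7,v1:inf,v2:inf,v3:12,v4:inf,v5:0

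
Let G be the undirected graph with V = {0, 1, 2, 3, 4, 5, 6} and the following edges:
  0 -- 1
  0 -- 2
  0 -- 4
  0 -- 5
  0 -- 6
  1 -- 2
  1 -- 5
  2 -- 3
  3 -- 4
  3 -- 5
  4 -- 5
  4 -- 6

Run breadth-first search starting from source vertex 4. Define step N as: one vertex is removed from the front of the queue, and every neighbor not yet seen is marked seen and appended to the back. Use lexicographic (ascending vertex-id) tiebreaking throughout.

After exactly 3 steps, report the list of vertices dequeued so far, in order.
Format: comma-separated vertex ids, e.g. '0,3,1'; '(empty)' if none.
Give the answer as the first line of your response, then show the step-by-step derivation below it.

4,0,3

step 1: dequeue 4; queue=[0,3,5,6]; order=4
step 2: dequeue 0; queue=[3,5,6,1,2]; order=4,0
step 3: dequeue 3; queue=[5,6,1,2]; order=4,0,3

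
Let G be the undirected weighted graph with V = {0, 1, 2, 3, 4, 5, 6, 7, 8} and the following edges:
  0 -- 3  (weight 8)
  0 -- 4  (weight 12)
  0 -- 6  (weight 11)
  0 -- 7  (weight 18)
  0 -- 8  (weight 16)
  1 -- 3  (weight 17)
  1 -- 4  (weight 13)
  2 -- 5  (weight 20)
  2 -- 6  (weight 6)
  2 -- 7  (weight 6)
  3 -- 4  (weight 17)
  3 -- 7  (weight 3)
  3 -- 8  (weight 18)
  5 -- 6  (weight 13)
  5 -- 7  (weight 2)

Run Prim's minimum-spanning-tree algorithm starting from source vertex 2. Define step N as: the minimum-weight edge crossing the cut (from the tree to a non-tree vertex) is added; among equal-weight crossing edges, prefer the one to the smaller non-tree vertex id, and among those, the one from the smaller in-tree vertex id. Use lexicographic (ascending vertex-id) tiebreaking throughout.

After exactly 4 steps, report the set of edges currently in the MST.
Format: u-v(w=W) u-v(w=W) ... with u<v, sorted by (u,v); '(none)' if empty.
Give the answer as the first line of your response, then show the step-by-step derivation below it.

2-6(w=6) 2-7(w=6) 3-7(w=3) 5-7(w=2)

step 1: add edge 2-6 (w=6); MST = {2-6(w=6)}
step 2: add edge 2-7 (w=6); MST = {2-6(w=6) 2-7(w=6)}
step 3: add edge 5-7 (w=2); MST = {2-6(w=6) 2-7(w=6) 5-7(w=2)}
step 4: add edge 3-7 (w=3); MST = {2-6(w=6) 2-7(w=6) 3-7(w=3) 5-7(w=2)}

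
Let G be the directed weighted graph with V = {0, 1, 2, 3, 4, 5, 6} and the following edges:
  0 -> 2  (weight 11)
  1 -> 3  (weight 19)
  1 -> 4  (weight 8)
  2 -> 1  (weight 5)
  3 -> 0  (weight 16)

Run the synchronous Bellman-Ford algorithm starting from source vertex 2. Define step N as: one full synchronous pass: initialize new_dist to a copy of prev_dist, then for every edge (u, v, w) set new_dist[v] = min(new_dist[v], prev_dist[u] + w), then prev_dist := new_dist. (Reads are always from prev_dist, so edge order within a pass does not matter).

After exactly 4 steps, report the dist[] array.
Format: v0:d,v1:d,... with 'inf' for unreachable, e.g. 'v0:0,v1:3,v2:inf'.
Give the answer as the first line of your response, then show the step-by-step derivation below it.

v0:40,v1:5,v2:0,v3:24,v4:13,v5:inf,v6:inf

step 1: dist = v0:inf,v1:5,v2:0,v3:inf,v4:inf,v5:inf,v6:inf
step 2: dist = v0:inf,v1:5,v2:0,v3:24,v4:13,v5:inf,v6:inf
step 3: dist = v0:40,v1:5,v2:0,v3:24,v4:13,v5:inf,v6:inf
step 4: dist = v0:40,v1:5,v2:0,v3:24,v4:13,v5:inf,v6:inf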